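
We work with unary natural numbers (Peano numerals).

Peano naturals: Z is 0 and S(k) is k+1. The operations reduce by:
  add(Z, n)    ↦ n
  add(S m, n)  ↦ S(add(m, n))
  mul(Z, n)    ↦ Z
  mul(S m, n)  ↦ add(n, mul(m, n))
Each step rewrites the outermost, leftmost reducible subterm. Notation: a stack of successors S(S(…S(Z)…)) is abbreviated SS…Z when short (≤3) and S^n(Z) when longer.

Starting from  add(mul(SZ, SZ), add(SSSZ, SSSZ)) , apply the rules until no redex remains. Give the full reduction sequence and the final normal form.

  start: add(mul(SZ, SZ), add(SSSZ, SSSZ))
  →1  add(add(SZ, mul(Z, SZ)), add(SSSZ, SSSZ))
  →2  add(S(add(Z, mul(Z, SZ))), add(SSSZ, SSSZ))
  →3  S(add(add(Z, mul(Z, SZ)), add(SSSZ, SSSZ)))
  →4  S(add(mul(Z, SZ), add(SSSZ, SSSZ)))
  →5  S(add(Z, add(SSSZ, SSSZ)))
  →6  S(add(SSSZ, SSSZ))
  →7  S(S(add(SSZ, SSSZ)))
  →8  S(S(S(add(SZ, SSSZ))))
  →9  S(S(S(S(add(Z, SSSZ)))))
  →10  S^7(Z)

Answer: normal form = S^7(Z)  (in 10 steps)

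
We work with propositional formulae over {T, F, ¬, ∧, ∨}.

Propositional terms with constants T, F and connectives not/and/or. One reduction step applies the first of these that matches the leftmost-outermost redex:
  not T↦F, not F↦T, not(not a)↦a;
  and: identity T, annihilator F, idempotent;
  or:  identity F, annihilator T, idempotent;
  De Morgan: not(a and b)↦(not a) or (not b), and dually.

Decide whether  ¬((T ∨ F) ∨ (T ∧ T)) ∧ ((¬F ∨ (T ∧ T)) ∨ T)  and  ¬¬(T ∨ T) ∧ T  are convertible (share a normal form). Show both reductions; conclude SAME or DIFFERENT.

Term A:
  start: ¬((T ∨ F) ∨ (T ∧ T)) ∧ ((¬F ∨ (T ∧ T)) ∨ T)
  step 1: (¬(T ∨ F) ∧ ¬(T ∧ T)) ∧ ((¬F ∨ (T ∧ T)) ∨ T)
  step 2: ((¬T ∧ ¬F) ∧ ¬(T ∧ T)) ∧ ((¬F ∨ (T ∧ T)) ∨ T)
  step 3: ((F ∧ ¬F) ∧ ¬(T ∧ T)) ∧ ((¬F ∨ (T ∧ T)) ∨ T)
  step 4: (F ∧ ¬(T ∧ T)) ∧ ((¬F ∨ (T ∧ T)) ∨ T)
  step 5: F ∧ ((¬F ∨ (T ∧ T)) ∨ T)
  step 6: F

Term B:
  start: ¬¬(T ∨ T) ∧ T
  step 1: ¬¬(T ∨ T)
  step 2: T ∨ T
  step 3: T

Answer: DIFFERENT — A ⇓ F, B ⇓ T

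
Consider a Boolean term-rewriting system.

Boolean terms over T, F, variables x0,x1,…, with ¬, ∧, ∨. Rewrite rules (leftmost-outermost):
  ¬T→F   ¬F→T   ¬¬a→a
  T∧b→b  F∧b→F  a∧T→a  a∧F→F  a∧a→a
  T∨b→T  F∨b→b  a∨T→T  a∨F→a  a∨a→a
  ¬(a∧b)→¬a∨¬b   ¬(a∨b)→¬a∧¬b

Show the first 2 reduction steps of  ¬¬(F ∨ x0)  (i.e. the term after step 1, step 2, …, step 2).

  start: ¬¬(F ∨ x0)
  step 1: F ∨ x0
  step 2: x0

Answer: after 2 steps: x0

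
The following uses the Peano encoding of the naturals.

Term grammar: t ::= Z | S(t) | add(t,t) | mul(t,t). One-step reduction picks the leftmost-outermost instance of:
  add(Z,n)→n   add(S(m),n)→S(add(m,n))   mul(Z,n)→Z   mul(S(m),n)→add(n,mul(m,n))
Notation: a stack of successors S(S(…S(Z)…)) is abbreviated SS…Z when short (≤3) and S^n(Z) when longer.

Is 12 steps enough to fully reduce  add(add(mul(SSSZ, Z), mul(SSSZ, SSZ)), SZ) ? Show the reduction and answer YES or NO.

  start: add(add(mul(SSSZ, Z), mul(SSSZ, SSZ)), SZ)
  →1  add(add(add(Z, mul(SSZ, Z)), mul(SSSZ, SSZ)), SZ)
  →2  add(add(mul(SSZ, Z), mul(SSSZ, SSZ)), SZ)
  →3  add(add(add(Z, mul(SZ, Z)), mul(SSSZ, SSZ)), SZ)
  →4  add(add(mul(SZ, Z), mul(SSSZ, SSZ)), SZ)
  →5  add(add(add(Z, mul(Z, Z)), mul(SSSZ, SSZ)), SZ)
  →6  add(add(mul(Z, Z), mul(SSSZ, SSZ)), SZ)
  →7  add(add(Z, mul(SSSZ, SSZ)), SZ)
  →8  add(mul(SSSZ, SSZ), SZ)
  →9  add(add(SSZ, mul(SSZ, SSZ)), SZ)
  →10  add(S(add(SZ, mul(SSZ, SSZ))), SZ)
  →11  S(add(add(SZ, mul(SSZ, SSZ)), SZ))
  →12  S(add(S(add(Z, mul(SSZ, SSZ))), SZ))

Answer: NO — after 12 steps the term is S(add(S(add(Z, mul(SSZ, SSZ))), SZ)), not yet normal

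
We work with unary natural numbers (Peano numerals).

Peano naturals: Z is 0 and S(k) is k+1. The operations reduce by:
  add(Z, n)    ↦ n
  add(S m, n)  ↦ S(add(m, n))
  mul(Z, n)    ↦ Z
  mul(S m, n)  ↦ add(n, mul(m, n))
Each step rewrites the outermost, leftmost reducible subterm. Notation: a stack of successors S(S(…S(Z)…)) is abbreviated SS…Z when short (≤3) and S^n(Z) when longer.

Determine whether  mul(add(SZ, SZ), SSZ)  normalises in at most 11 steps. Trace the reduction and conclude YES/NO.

  start: mul(add(SZ, SZ), SSZ)
  step 1: mul(S(add(Z, SZ)), SSZ)
  step 2: add(SSZ, mul(add(Z, SZ), SSZ))
  step 3: S(add(SZ, mul(add(Z, SZ), SSZ)))
  step 4: S(S(add(Z, mul(add(Z, SZ), SSZ))))
  step 5: S(S(mul(add(Z, SZ), SSZ)))
  step 6: S(S(mul(SZ, SSZ)))
  step 7: S(S(add(SSZ, mul(Z, SSZ))))
  step 8: S(S(S(add(SZ, mul(Z, SSZ)))))
  step 9: S(S(S(S(add(Z, mul(Z, SSZ))))))
  step 10: S(S(S(S(mul(Z, SSZ)))))
  step 11: S^4(Z)

Answer: YES — reaches normal form S^4(Z) in 11 ≤ 11 steps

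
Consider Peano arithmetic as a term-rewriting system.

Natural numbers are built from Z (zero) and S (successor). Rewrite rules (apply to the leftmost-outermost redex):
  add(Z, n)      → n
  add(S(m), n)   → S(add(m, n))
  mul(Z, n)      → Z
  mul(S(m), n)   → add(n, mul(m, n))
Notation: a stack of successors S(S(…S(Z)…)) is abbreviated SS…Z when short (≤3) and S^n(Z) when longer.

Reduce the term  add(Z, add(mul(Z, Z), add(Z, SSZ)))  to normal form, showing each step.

  start: add(Z, add(mul(Z, Z), add(Z, SSZ)))
  step 1: add(mul(Z, Z), add(Z, SSZ))
  step 2: add(Z, add(Z, SSZ))
  step 3: add(Z, SSZ)
  step 4: SSZ

Answer: normal form = SSZ  (in 4 steps)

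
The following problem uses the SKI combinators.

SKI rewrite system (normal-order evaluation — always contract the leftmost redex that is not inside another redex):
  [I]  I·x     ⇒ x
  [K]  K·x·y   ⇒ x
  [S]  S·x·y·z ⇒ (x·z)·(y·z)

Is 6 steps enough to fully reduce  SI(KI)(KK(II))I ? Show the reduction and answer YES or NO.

  start: SI(KI)(KK(II))I
  [1] I(KK(II))(KI(KK(II)))I
  [2] KK(II)(KI(KK(II)))I
  [3] K(KI(KK(II)))I
  [4] KI(KK(II))
  [5] I

Answer: YES — reaches normal form I in 5 ≤ 6 steps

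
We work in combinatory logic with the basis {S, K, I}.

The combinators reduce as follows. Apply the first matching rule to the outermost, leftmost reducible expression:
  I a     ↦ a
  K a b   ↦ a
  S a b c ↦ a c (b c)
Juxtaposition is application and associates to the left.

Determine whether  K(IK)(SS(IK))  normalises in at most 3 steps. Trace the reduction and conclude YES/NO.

  start: K(IK)(SS(IK))
  →1  IK
  →2  K

Answer: YES — reaches normal form K in 2 ≤ 3 steps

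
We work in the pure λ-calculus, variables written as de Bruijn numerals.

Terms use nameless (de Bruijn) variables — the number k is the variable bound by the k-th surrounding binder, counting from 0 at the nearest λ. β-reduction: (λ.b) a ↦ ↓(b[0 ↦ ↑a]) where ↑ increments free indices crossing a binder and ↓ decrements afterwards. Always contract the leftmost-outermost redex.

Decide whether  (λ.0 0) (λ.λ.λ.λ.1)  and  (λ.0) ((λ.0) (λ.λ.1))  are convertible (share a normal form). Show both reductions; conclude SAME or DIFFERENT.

Term A:
  start: (λ.0 0) (λ.λ.λ.λ.1)
  [1] (λ.λ.λ.λ.1) (λ.λ.λ.λ.1)
  [2] λ.λ.λ.1

Term B:
  start: (λ.0) ((λ.0) (λ.λ.1))
  [1] (λ.0) (λ.λ.1)
  [2] λ.λ.1

Answer: DIFFERENT — A ⇓ λ.λ.λ.1, B ⇓ λ.λ.1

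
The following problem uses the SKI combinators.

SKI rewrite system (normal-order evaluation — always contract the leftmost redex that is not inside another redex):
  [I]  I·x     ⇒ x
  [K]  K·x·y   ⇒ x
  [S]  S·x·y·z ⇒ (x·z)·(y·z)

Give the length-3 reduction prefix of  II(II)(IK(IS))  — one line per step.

  start: II(II)(IK(IS))
  [1] I(II)(IK(IS))
  [2] II(IK(IS))
  [3] I(IK(IS))

Answer: after 3 steps: I(IK(IS))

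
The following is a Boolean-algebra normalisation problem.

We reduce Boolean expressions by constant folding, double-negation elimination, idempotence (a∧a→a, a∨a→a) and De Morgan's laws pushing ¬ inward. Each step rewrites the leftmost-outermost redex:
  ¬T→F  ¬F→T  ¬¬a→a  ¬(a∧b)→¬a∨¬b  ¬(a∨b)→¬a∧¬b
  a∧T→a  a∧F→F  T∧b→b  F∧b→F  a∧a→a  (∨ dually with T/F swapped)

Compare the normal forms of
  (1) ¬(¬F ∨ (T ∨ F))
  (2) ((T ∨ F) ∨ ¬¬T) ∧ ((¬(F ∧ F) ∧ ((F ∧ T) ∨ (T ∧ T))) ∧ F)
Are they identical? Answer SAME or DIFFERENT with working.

Term A:
  start: ¬(¬F ∨ (T ∨ F))
  →1  ¬¬F ∧ ¬(T ∨ F)
  →2  F ∧ ¬(T ∨ F)
  →3  F

Term B:
  start: ((T ∨ F) ∨ ¬¬T) ∧ ((¬(F ∧ F) ∧ ((F ∧ T) ∨ (T ∧ T))) ∧ F)
  →1  (T ∨ ¬¬T) ∧ ((¬(F ∧ F) ∧ ((F ∧ T) ∨ (T ∧ T))) ∧ F)
  →2  T ∧ ((¬(F ∧ F) ∧ ((F ∧ T) ∨ (T ∧ T))) ∧ F)
  →3  (¬(F ∧ F) ∧ ((F ∧ T) ∨ (T ∧ T))) ∧ F
  →4  F

Answer: SAME — A ⇓ F, B ⇓ F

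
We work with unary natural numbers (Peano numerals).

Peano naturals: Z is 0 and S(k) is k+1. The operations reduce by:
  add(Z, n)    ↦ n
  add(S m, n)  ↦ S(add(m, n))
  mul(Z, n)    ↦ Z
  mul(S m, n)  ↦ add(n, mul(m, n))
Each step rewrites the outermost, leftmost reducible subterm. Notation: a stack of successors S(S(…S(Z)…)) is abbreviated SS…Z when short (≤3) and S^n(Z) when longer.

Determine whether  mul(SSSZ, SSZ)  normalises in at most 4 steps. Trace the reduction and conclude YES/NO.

  start: mul(SSSZ, SSZ)
  [1] add(SSZ, mul(SSZ, SSZ))
  [2] S(add(SZ, mul(SSZ, SSZ)))
  [3] S(S(add(Z, mul(SSZ, SSZ))))
  [4] S(S(mul(SSZ, SSZ)))

Answer: NO — after 4 steps the term is S(S(mul(SSZ, SSZ))), not yet normal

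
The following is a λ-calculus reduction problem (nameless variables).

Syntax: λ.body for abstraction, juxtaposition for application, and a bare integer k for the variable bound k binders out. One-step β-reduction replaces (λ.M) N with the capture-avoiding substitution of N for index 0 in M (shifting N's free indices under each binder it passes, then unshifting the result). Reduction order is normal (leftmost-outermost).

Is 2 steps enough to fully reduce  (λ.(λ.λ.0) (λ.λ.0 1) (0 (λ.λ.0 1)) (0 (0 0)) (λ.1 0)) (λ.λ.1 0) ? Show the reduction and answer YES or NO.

  start: (λ.(λ.λ.0) (λ.λ.0 1) (0 (λ.λ.0 1)) (0 (0 0)) (λ.1 0)) (λ.λ.1 0)
  →1  (λ.λ.0) (λ.λ.0 1) ((λ.λ.1 0) (λ.λ.0 1)) ((λ.λ.1 0) ((λ.λ.1 0) (λ.λ.1 0))) (λ.(λ.λ.1 0) 0)
  →2  (λ.0) ((λ.λ.1 0) (λ.λ.0 1)) ((λ.λ.1 0) ((λ.λ.1 0) (λ.λ.1 0))) (λ.(λ.λ.1 0) 0)

Answer: NO — after 2 steps the term is (λ.0) ((λ.λ.1 0) (λ.λ.0 1)) ((λ.λ.1 0) ((λ.λ.1 0) (λ.λ.1 0))) (λ.(λ.λ.1 0) 0), not yet normal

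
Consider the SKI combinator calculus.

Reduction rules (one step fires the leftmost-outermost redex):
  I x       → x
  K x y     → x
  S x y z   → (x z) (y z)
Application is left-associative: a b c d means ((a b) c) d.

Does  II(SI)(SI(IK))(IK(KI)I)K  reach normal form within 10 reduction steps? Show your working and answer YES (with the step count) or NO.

  start: II(SI)(SI(IK))(IK(KI)I)K
  →1  I(SI)(SI(IK))(IK(KI)I)K
  →2  SI(SI(IK))(IK(KI)I)K
  →3  I(IK(KI)I)(SI(IK)(IK(KI)I))K
  →4  IK(KI)I(SI(IK)(IK(KI)I))K
  →5  K(KI)I(SI(IK)(IK(KI)I))K
  →6  KI(SI(IK)(IK(KI)I))K
  →7  IK
  →8  K

Answer: YES — reaches normal form K in 8 ≤ 10 steps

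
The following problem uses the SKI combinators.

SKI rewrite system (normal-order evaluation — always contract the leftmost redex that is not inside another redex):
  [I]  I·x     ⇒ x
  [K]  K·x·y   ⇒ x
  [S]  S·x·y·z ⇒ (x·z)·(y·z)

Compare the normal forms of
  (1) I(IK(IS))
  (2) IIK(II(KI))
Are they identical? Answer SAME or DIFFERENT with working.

Term A:
  start: I(IK(IS))
  →1  IK(IS)
  →2  K(IS)
  →3  KS

Term B:
  start: IIK(II(KI))
  →1  IK(II(KI))
  →2  K(II(KI))
  →3  K(I(KI))
  →4  K(KI)

Answer: DIFFERENT — A ⇓ KS, B ⇓ K(KI)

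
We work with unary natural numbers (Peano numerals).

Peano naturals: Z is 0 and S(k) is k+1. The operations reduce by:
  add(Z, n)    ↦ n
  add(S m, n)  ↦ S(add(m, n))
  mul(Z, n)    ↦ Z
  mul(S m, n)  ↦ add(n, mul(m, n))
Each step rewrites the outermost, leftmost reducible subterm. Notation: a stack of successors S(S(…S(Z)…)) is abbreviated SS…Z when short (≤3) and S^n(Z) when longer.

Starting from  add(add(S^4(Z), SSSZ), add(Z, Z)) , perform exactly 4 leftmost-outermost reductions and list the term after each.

Answer: after 4 steps: S(S(add(add(SSZ, SSSZ), add(Z, Z))))

Derivation:
  start: add(add(S^4(Z), SSSZ), add(Z, Z))
  step 1: add(S(add(SSSZ, SSSZ)), add(Z, Z))
  step 2: S(add(add(SSSZ, SSSZ), add(Z, Z)))
  step 3: S(add(S(add(SSZ, SSSZ)), add(Z, Z)))
  step 4: S(S(add(add(SSZ, SSSZ), add(Z, Z))))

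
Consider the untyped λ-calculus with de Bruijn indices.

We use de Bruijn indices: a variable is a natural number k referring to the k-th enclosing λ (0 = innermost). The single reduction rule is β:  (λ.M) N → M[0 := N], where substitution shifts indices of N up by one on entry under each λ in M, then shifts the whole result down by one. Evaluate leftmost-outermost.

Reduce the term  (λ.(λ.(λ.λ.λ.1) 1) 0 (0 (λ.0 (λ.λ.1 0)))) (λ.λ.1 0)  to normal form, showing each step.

Answer: normal form = λ.λ.0 (λ.λ.1 0)  (in 6 steps)

Reduction:
  start: (λ.(λ.(λ.λ.λ.1) 1) 0 (0 (λ.0 (λ.λ.1 0)))) (λ.λ.1 0)
  →1  (λ.(λ.λ.λ.1) (λ.λ.1 0)) (λ.λ.1 0) ((λ.λ.1 0) (λ.0 (λ.λ.1 0)))
  →2  (λ.λ.λ.1) (λ.λ.1 0) ((λ.λ.1 0) (λ.0 (λ.λ.1 0)))
  →3  (λ.λ.1) ((λ.λ.1 0) (λ.0 (λ.λ.1 0)))
  →4  λ.(λ.λ.1 0) (λ.0 (λ.λ.1 0))
  →5  λ.λ.(λ.0 (λ.λ.1 0)) 0
  →6  λ.λ.0 (λ.λ.1 0)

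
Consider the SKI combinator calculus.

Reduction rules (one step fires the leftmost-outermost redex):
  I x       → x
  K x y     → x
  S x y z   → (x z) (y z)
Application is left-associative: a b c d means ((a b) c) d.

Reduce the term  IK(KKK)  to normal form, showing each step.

  start: IK(KKK)
  →1  K(KKK)
  →2  KK

Answer: normal form = KK  (in 2 steps)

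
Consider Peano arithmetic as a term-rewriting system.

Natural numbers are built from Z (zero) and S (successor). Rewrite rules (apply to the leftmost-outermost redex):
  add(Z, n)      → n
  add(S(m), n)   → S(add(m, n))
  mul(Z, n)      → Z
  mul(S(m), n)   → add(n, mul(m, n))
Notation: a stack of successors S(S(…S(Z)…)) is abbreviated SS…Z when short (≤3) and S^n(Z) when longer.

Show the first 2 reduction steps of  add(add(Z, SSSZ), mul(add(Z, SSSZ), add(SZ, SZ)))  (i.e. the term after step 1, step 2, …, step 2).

Answer: after 2 steps: S(add(SSZ, mul(add(Z, SSSZ), add(SZ, SZ))))

Derivation:
  start: add(add(Z, SSSZ), mul(add(Z, SSSZ), add(SZ, SZ)))
  →1  add(SSSZ, mul(add(Z, SSSZ), add(SZ, SZ)))
  →2  S(add(SSZ, mul(add(Z, SSSZ), add(SZ, SZ))))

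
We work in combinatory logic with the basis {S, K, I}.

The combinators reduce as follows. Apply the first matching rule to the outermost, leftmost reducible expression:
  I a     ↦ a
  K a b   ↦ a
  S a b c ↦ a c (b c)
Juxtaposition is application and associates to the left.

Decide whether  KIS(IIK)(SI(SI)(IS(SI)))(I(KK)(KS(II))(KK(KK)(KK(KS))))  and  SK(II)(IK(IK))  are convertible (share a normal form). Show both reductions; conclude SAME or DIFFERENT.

Term A:
  start: KIS(IIK)(SI(SI)(IS(SI)))(I(KK)(KS(II))(KK(KK)(KK(KS))))
  →1  I(IIK)(SI(SI)(IS(SI)))(I(KK)(KS(II))(KK(KK)(KK(KS))))
  →2  IIK(SI(SI)(IS(SI)))(I(KK)(KS(II))(KK(KK)(KK(KS))))
  →3  IK(SI(SI)(IS(SI)))(I(KK)(KS(II))(KK(KK)(KK(KS))))
  →4  K(SI(SI)(IS(SI)))(I(KK)(KS(II))(KK(KK)(KK(KS))))
  →5  SI(SI)(IS(SI))
  →6  I(IS(SI))(SI(IS(SI)))
  →7  IS(SI)(SI(IS(SI)))
  →8  S(SI)(SI(IS(SI)))
  →9  S(SI)(SI(S(SI)))

Term B:
  start: SK(II)(IK(IK))
  →1  K(IK(IK))(II(IK(IK)))
  →2  IK(IK)
  →3  K(IK)
  →4  KK

Answer: DIFFERENT — A ⇓ S(SI)(SI(S(SI))), B ⇓ KK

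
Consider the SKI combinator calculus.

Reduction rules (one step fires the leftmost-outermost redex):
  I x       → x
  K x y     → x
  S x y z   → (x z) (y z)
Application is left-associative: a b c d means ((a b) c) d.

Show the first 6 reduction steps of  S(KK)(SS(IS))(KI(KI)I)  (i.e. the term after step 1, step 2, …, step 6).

  start: S(KK)(SS(IS))(KI(KI)I)
  step 1: KK(KI(KI)I)(SS(IS)(KI(KI)I))
  step 2: K(SS(IS)(KI(KI)I))
  step 3: K(S(KI(KI)I)(IS(KI(KI)I)))
  step 4: K(S(II)(IS(KI(KI)I)))
  step 5: K(SI(IS(KI(KI)I)))
  step 6: K(SI(S(KI(KI)I)))

Answer: after 6 steps: K(SI(S(KI(KI)I)))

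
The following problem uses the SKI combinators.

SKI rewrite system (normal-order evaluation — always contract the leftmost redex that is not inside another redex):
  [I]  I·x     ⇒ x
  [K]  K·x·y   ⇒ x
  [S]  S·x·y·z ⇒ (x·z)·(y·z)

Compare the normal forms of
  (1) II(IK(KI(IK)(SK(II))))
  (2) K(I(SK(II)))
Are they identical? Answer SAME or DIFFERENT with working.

Term A:
  start: II(IK(KI(IK)(SK(II))))
  step 1: I(IK(KI(IK)(SK(II))))
  step 2: IK(KI(IK)(SK(II)))
  step 3: K(KI(IK)(SK(II)))
  step 4: K(I(SK(II)))
  step 5: K(SK(II))
  step 6: K(SKI)

Term B:
  start: K(I(SK(II)))
  step 1: K(SK(II))
  step 2: K(SKI)

Answer: SAME — A ⇓ K(SKI), B ⇓ K(SKI)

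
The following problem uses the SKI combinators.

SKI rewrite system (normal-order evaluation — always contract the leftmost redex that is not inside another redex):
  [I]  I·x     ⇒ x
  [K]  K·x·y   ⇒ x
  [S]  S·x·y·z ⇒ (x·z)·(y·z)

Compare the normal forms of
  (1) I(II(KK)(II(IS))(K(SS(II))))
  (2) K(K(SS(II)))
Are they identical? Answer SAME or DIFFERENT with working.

Term A:
  start: I(II(KK)(II(IS))(K(SS(II))))
  →1  II(KK)(II(IS))(K(SS(II)))
  →2  I(KK)(II(IS))(K(SS(II)))
  →3  KK(II(IS))(K(SS(II)))
  →4  K(K(SS(II)))
  →5  K(K(SSI))

Term B:
  start: K(K(SS(II)))
  →1  K(K(SSI))

Answer: SAME — A ⇓ K(K(SSI)), B ⇓ K(K(SSI))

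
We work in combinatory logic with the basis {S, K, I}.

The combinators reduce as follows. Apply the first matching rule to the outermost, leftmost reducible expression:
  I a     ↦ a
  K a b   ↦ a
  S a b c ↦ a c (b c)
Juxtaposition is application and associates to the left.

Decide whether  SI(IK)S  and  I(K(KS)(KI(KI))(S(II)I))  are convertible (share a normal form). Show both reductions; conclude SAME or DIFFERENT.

Answer: DIFFERENT — A ⇓ S(KS), B ⇓ S

Reduction:
Term A:
  start: SI(IK)S
  [1] IS(IKS)
  [2] S(IKS)
  [3] S(KS)

Term B:
  start: I(K(KS)(KI(KI))(S(II)I))
  [1] K(KS)(KI(KI))(S(II)I)
  [2] KS(S(II)I)
  [3] S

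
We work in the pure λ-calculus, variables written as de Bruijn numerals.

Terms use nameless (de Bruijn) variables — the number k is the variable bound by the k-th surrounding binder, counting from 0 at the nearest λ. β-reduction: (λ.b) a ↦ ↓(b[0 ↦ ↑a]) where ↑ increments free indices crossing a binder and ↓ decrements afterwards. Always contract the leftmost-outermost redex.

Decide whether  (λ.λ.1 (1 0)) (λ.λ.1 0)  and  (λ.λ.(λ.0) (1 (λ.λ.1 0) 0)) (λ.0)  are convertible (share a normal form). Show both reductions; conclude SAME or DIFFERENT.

Term A:
  start: (λ.λ.1 (1 0)) (λ.λ.1 0)
  [1] λ.(λ.λ.1 0) ((λ.λ.1 0) 0)
  [2] λ.λ.(λ.λ.1 0) 1 0
  [3] λ.λ.(λ.2 0) 0
  [4] λ.λ.1 0

Term B:
  start: (λ.λ.(λ.0) (1 (λ.λ.1 0) 0)) (λ.0)
  [1] λ.(λ.0) ((λ.0) (λ.λ.1 0) 0)
  [2] λ.(λ.0) (λ.λ.1 0) 0
  [3] λ.(λ.λ.1 0) 0
  [4] λ.λ.1 0

Answer: SAME — A ⇓ λ.λ.1 0, B ⇓ λ.λ.1 0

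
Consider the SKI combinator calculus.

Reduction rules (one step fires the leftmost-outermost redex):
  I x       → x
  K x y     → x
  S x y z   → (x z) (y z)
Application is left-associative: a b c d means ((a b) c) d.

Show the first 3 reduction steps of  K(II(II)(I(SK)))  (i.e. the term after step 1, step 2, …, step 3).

  start: K(II(II)(I(SK)))
  step 1: K(I(II)(I(SK)))
  step 2: K(II(I(SK)))
  step 3: K(I(I(SK)))

Answer: after 3 steps: K(I(I(SK)))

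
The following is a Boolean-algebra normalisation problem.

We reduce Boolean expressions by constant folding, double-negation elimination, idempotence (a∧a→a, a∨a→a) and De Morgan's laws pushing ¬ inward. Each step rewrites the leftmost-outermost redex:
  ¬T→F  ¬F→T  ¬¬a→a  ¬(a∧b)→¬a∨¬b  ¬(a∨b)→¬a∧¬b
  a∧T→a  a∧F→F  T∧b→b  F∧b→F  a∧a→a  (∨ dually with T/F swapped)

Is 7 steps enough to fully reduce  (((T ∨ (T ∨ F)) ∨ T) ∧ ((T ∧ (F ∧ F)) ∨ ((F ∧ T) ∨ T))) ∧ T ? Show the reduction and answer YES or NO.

Answer: YES — reaches normal form T in 7 ≤ 7 steps

Derivation:
  start: (((T ∨ (T ∨ F)) ∨ T) ∧ ((T ∧ (F ∧ F)) ∨ ((F ∧ T) ∨ T))) ∧ T
  step 1: ((T ∨ (T ∨ F)) ∨ T) ∧ ((T ∧ (F ∧ F)) ∨ ((F ∧ T) ∨ T))
  step 2: T ∧ ((T ∧ (F ∧ F)) ∨ ((F ∧ T) ∨ T))
  step 3: (T ∧ (F ∧ F)) ∨ ((F ∧ T) ∨ T)
  step 4: (F ∧ F) ∨ ((F ∧ T) ∨ T)
  step 5: F ∨ ((F ∧ T) ∨ T)
  step 6: (F ∧ T) ∨ T
  step 7: T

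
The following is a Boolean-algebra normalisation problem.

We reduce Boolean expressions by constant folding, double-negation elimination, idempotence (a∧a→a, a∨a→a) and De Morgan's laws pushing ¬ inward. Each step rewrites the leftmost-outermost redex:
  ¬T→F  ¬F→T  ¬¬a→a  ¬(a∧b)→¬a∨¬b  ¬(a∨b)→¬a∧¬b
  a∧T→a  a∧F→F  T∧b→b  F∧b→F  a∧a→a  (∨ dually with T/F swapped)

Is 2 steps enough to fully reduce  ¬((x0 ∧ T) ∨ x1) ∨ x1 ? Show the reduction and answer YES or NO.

  start: ¬((x0 ∧ T) ∨ x1) ∨ x1
  →1  (¬(x0 ∧ T) ∧ ¬x1) ∨ x1
  →2  ((¬x0 ∨ ¬T) ∧ ¬x1) ∨ x1

Answer: NO — after 2 steps the term is ((¬x0 ∨ ¬T) ∧ ¬x1) ∨ x1, not yet normal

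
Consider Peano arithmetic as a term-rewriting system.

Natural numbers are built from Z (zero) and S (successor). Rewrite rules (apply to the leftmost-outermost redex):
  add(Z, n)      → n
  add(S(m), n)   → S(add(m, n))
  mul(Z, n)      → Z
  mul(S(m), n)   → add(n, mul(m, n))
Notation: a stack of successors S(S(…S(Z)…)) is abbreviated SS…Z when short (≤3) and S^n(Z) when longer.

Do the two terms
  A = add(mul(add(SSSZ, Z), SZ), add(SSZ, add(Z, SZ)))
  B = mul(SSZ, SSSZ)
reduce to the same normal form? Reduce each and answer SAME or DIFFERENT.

Answer: SAME — A ⇓ S^6(Z), B ⇓ S^6(Z)

Derivation:
Term A:
  start: add(mul(add(SSSZ, Z), SZ), add(SSZ, add(Z, SZ)))
  [1] add(mul(S(add(SSZ, Z)), SZ), add(SSZ, add(Z, SZ)))
  [2] add(add(SZ, mul(add(SSZ, Z), SZ)), add(SSZ, add(Z, SZ)))
  [3] add(S(add(Z, mul(add(SSZ, Z), SZ))), add(SSZ, add(Z, SZ)))
  [4] S(add(add(Z, mul(add(SSZ, Z), SZ)), add(SSZ, add(Z, SZ))))
  [5] S(add(mul(add(SSZ, Z), SZ), add(SSZ, add(Z, SZ))))
  [6] S(add(mul(S(add(SZ, Z)), SZ), add(SSZ, add(Z, SZ))))
  [7] S(add(add(SZ, mul(add(SZ, Z), SZ)), add(SSZ, add(Z, SZ))))
  [8] S(add(S(add(Z, mul(add(SZ, Z), SZ))), add(SSZ, add(Z, SZ))))
  [9] S(S(add(add(Z, mul(add(SZ, Z), SZ)), add(SSZ, add(Z, SZ)))))
  [10] S(S(add(mul(add(SZ, Z), SZ), add(SSZ, add(Z, SZ)))))
  [11] S(S(add(mul(S(add(Z, Z)), SZ), add(SSZ, add(Z, SZ)))))
  [12] S(S(add(add(SZ, mul(add(Z, Z), SZ)), add(SSZ, add(Z, SZ)))))
  [13] S(S(add(S(add(Z, mul(add(Z, Z), SZ))), add(SSZ, add(Z, SZ)))))
  [14] S(S(S(add(add(Z, mul(add(Z, Z), SZ)), add(SSZ, add(Z, SZ))))))
  [15] S(S(S(add(mul(add(Z, Z), SZ), add(SSZ, add(Z, SZ))))))
  [16] S(S(S(add(mul(Z, SZ), add(SSZ, add(Z, SZ))))))
  [17] S(S(S(add(Z, add(SSZ, add(Z, SZ))))))
  [18] S(S(S(add(SSZ, add(Z, SZ)))))
  [19] S(S(S(S(add(SZ, add(Z, SZ))))))
  [20] S(S(S(S(S(add(Z, add(Z, SZ)))))))
  [21] S(S(S(S(S(add(Z, SZ))))))
  [22] S^6(Z)

Term B:
  start: mul(SSZ, SSSZ)
  [1] add(SSSZ, mul(SZ, SSSZ))
  [2] S(add(SSZ, mul(SZ, SSSZ)))
  [3] S(S(add(SZ, mul(SZ, SSSZ))))
  [4] S(S(S(add(Z, mul(SZ, SSSZ)))))
  [5] S(S(S(mul(SZ, SSSZ))))
  [6] S(S(S(add(SSSZ, mul(Z, SSSZ)))))
  [7] S(S(S(S(add(SSZ, mul(Z, SSSZ))))))
  [8] S(S(S(S(S(add(SZ, mul(Z, SSSZ)))))))
  [9] S(S(S(S(S(S(add(Z, mul(Z, SSSZ))))))))
  [10] S(S(S(S(S(S(mul(Z, SSSZ)))))))
  [11] S^6(Z)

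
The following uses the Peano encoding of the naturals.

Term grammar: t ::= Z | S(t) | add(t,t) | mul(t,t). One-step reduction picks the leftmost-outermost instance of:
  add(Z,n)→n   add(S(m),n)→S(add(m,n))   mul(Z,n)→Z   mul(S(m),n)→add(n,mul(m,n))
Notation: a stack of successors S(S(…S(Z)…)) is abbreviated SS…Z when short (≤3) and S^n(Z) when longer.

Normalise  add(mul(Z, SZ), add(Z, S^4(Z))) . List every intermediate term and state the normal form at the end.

  start: add(mul(Z, SZ), add(Z, S^4(Z)))
  [1] add(Z, add(Z, S^4(Z)))
  [2] add(Z, S^4(Z))
  [3] S^4(Z)

Answer: normal form = S^4(Z)  (in 3 steps)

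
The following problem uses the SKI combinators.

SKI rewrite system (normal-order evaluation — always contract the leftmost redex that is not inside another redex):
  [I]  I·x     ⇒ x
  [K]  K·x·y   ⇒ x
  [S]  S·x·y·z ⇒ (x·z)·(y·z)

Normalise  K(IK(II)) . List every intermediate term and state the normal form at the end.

  start: K(IK(II))
  step 1: K(K(II))
  step 2: K(KI)

Answer: normal form = K(KI)  (in 2 steps)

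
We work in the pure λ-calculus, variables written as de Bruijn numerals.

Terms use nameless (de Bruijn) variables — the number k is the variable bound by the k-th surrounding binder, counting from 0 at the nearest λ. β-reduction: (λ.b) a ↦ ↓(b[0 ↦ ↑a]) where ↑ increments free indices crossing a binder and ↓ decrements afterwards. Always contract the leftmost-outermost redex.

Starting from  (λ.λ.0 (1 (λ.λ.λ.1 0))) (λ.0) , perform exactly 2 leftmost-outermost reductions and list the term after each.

  start: (λ.λ.0 (1 (λ.λ.λ.1 0))) (λ.0)
  step 1: λ.0 ((λ.0) (λ.λ.λ.1 0))
  step 2: λ.0 (λ.λ.λ.1 0)

Answer: after 2 steps: λ.0 (λ.λ.λ.1 0)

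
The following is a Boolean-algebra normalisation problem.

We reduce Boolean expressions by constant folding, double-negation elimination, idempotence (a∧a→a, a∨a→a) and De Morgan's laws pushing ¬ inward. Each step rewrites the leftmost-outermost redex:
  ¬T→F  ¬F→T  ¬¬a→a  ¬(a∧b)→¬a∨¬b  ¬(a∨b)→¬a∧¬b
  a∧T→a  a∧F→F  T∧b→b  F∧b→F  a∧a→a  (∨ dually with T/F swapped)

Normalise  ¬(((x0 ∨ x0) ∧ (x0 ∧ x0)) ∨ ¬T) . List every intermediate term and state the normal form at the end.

Answer: normal form = ¬x0  (in 9 steps)

Working:
  start: ¬(((x0 ∨ x0) ∧ (x0 ∧ x0)) ∨ ¬T)
  →1  ¬((x0 ∨ x0) ∧ (x0 ∧ x0)) ∧ ¬¬T
  →2  (¬(x0 ∨ x0) ∨ ¬(x0 ∧ x0)) ∧ ¬¬T
  →3  ((¬x0 ∧ ¬x0) ∨ ¬(x0 ∧ x0)) ∧ ¬¬T
  →4  (¬x0 ∨ ¬(x0 ∧ x0)) ∧ ¬¬T
  →5  (¬x0 ∨ (¬x0 ∨ ¬x0)) ∧ ¬¬T
  →6  (¬x0 ∨ ¬x0) ∧ ¬¬T
  →7  ¬x0 ∧ ¬¬T
  →8  ¬x0 ∧ T
  →9  ¬x0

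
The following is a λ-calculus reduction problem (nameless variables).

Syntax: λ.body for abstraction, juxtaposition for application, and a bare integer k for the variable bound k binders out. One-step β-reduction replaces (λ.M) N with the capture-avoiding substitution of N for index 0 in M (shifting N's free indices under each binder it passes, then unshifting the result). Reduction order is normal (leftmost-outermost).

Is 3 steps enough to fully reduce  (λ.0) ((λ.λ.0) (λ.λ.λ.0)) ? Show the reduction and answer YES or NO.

Answer: YES — reaches normal form λ.0 in 2 ≤ 3 steps

Derivation:
  start: (λ.0) ((λ.λ.0) (λ.λ.λ.0))
  [1] (λ.λ.0) (λ.λ.λ.0)
  [2] λ.0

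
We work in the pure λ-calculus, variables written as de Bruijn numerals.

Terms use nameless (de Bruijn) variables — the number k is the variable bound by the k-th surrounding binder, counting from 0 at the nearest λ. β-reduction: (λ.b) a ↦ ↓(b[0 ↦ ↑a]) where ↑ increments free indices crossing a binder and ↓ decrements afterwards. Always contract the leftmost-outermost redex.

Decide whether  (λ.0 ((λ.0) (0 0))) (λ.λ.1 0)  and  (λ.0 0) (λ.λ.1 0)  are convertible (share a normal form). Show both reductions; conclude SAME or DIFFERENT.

Term A:
  start: (λ.0 ((λ.0) (0 0))) (λ.λ.1 0)
  →1  (λ.λ.1 0) ((λ.0) ((λ.λ.1 0) (λ.λ.1 0)))
  →2  λ.(λ.0) ((λ.λ.1 0) (λ.λ.1 0)) 0
  →3  λ.(λ.λ.1 0) (λ.λ.1 0) 0
  →4  λ.(λ.(λ.λ.1 0) 0) 0
  →5  λ.(λ.λ.1 0) 0
  →6  λ.λ.1 0

Term B:
  start: (λ.0 0) (λ.λ.1 0)
  →1  (λ.λ.1 0) (λ.λ.1 0)
  →2  λ.(λ.λ.1 0) 0
  →3  λ.λ.1 0

Answer: SAME — A ⇓ λ.λ.1 0, B ⇓ λ.λ.1 0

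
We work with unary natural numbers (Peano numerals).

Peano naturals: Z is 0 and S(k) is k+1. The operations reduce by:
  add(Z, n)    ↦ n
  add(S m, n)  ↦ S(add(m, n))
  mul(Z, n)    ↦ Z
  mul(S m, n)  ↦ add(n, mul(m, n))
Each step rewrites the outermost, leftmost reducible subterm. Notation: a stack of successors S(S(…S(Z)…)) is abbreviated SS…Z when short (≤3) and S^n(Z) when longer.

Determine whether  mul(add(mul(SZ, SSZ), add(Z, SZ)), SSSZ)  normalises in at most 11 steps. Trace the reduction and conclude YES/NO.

Answer: NO — after 11 steps the term is S(S(S(add(SSSZ, mul(add(add(Z, mul(Z, SSZ)), add(Z, SZ)), SSSZ))))), not yet normal

Derivation:
  start: mul(add(mul(SZ, SSZ), add(Z, SZ)), SSSZ)
  →1  mul(add(add(SSZ, mul(Z, SSZ)), add(Z, SZ)), SSSZ)
  →2  mul(add(S(add(SZ, mul(Z, SSZ))), add(Z, SZ)), SSSZ)
  →3  mul(S(add(add(SZ, mul(Z, SSZ)), add(Z, SZ))), SSSZ)
  →4  add(SSSZ, mul(add(add(SZ, mul(Z, SSZ)), add(Z, SZ)), SSSZ))
  →5  S(add(SSZ, mul(add(add(SZ, mul(Z, SSZ)), add(Z, SZ)), SSSZ)))
  →6  S(S(add(SZ, mul(add(add(SZ, mul(Z, SSZ)), add(Z, SZ)), SSSZ))))
  →7  S(S(S(add(Z, mul(add(add(SZ, mul(Z, SSZ)), add(Z, SZ)), SSSZ)))))
  →8  S(S(S(mul(add(add(SZ, mul(Z, SSZ)), add(Z, SZ)), SSSZ))))
  →9  S(S(S(mul(add(S(add(Z, mul(Z, SSZ))), add(Z, SZ)), SSSZ))))
  →10  S(S(S(mul(S(add(add(Z, mul(Z, SSZ)), add(Z, SZ))), SSSZ))))
  →11  S(S(S(add(SSSZ, mul(add(add(Z, mul(Z, SSZ)), add(Z, SZ)), SSSZ)))))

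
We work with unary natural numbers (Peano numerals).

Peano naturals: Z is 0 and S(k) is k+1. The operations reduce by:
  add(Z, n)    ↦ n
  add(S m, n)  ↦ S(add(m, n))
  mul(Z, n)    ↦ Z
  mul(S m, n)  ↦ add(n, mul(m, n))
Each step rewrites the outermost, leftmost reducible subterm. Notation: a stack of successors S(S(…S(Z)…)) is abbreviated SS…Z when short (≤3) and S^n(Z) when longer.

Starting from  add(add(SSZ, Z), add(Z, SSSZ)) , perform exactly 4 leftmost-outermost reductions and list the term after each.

  start: add(add(SSZ, Z), add(Z, SSSZ))
  →1  add(S(add(SZ, Z)), add(Z, SSSZ))
  →2  S(add(add(SZ, Z), add(Z, SSSZ)))
  →3  S(add(S(add(Z, Z)), add(Z, SSSZ)))
  →4  S(S(add(add(Z, Z), add(Z, SSSZ))))

Answer: after 4 steps: S(S(add(add(Z, Z), add(Z, SSSZ))))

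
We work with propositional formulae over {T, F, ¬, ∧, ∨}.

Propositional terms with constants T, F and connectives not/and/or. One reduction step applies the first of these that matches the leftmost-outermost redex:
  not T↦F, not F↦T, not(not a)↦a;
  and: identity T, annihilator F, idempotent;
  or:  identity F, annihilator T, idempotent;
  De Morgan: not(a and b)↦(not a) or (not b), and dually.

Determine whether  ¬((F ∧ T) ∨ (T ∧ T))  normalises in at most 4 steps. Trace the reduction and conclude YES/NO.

  start: ¬((F ∧ T) ∨ (T ∧ T))
  →1  ¬(F ∧ T) ∧ ¬(T ∧ T)
  →2  (¬F ∨ ¬T) ∧ ¬(T ∧ T)
  →3  (T ∨ ¬T) ∧ ¬(T ∧ T)
  →4  T ∧ ¬(T ∧ T)

Answer: NO — after 4 steps the term is T ∧ ¬(T ∧ T), not yet normal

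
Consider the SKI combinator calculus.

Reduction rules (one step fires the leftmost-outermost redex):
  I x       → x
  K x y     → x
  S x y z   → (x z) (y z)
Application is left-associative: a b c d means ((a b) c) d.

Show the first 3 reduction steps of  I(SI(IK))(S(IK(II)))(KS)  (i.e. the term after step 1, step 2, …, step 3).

  start: I(SI(IK))(S(IK(II)))(KS)
  step 1: SI(IK)(S(IK(II)))(KS)
  step 2: I(S(IK(II)))(IK(S(IK(II))))(KS)
  step 3: S(IK(II))(IK(S(IK(II))))(KS)

Answer: after 3 steps: S(IK(II))(IK(S(IK(II))))(KS)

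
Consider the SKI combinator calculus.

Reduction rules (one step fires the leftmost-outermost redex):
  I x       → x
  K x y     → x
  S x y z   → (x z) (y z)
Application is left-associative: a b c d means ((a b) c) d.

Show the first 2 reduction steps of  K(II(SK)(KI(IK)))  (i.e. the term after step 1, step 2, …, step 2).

Answer: after 2 steps: K(SK(KI(IK)))

Working:
  start: K(II(SK)(KI(IK)))
  step 1: K(I(SK)(KI(IK)))
  step 2: K(SK(KI(IK)))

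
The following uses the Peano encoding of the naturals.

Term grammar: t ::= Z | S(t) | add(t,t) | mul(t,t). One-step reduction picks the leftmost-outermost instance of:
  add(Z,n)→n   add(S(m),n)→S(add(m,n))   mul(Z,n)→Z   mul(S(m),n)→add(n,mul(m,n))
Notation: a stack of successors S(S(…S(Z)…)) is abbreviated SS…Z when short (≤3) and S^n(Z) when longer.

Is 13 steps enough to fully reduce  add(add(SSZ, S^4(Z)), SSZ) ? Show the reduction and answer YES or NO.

  start: add(add(SSZ, S^4(Z)), SSZ)
  →1  add(S(add(SZ, S^4(Z))), SSZ)
  →2  S(add(add(SZ, S^4(Z)), SSZ))
  →3  S(add(S(add(Z, S^4(Z))), SSZ))
  →4  S(S(add(add(Z, S^4(Z)), SSZ)))
  →5  S(S(add(S^4(Z), SSZ)))
  →6  S(S(S(add(SSSZ, SSZ))))
  →7  S(S(S(S(add(SSZ, SSZ)))))
  →8  S(S(S(S(S(add(SZ, SSZ))))))
  →9  S(S(S(S(S(S(add(Z, SSZ)))))))
  →10  S^8(Z)

Answer: YES — reaches normal form S^8(Z) in 10 ≤ 13 steps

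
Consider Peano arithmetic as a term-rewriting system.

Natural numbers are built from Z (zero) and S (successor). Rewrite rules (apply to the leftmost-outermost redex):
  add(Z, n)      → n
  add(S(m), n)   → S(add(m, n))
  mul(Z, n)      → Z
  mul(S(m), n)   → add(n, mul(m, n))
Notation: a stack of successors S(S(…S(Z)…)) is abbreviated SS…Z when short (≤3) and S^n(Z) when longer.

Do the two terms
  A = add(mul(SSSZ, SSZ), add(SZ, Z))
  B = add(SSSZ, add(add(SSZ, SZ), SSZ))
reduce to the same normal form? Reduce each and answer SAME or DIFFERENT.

Term A:
  start: add(mul(SSSZ, SSZ), add(SZ, Z))
  →1  add(add(SSZ, mul(SSZ, SSZ)), add(SZ, Z))
  →2  add(S(add(SZ, mul(SSZ, SSZ))), add(SZ, Z))
  →3  S(add(add(SZ, mul(SSZ, SSZ)), add(SZ, Z)))
  →4  S(add(S(add(Z, mul(SSZ, SSZ))), add(SZ, Z)))
  →5  S(S(add(add(Z, mul(SSZ, SSZ)), add(SZ, Z))))
  →6  S(S(add(mul(SSZ, SSZ), add(SZ, Z))))
  →7  S(S(add(add(SSZ, mul(SZ, SSZ)), add(SZ, Z))))
  →8  S(S(add(S(add(SZ, mul(SZ, SSZ))), add(SZ, Z))))
  →9  S(S(S(add(add(SZ, mul(SZ, SSZ)), add(SZ, Z)))))
  →10  S(S(S(add(S(add(Z, mul(SZ, SSZ))), add(SZ, Z)))))
  →11  S(S(S(S(add(add(Z, mul(SZ, SSZ)), add(SZ, Z))))))
  →12  S(S(S(S(add(mul(SZ, SSZ), add(SZ, Z))))))
  →13  S(S(S(S(add(add(SSZ, mul(Z, SSZ)), add(SZ, Z))))))
  →14  S(S(S(S(add(S(add(SZ, mul(Z, SSZ))), add(SZ, Z))))))
  →15  S(S(S(S(S(add(add(SZ, mul(Z, SSZ)), add(SZ, Z)))))))
  →16  S(S(S(S(S(add(S(add(Z, mul(Z, SSZ))), add(SZ, Z)))))))
  →17  S(S(S(S(S(S(add(add(Z, mul(Z, SSZ)), add(SZ, Z))))))))
  →18  S(S(S(S(S(S(add(mul(Z, SSZ), add(SZ, Z))))))))
  →19  S(S(S(S(S(S(add(Z, add(SZ, Z))))))))
  →20  S(S(S(S(S(S(add(SZ, Z)))))))
  →21  S(S(S(S(S(S(S(add(Z, Z))))))))
  →22  S^7(Z)

Term B:
  start: add(SSSZ, add(add(SSZ, SZ), SSZ))
  →1  S(add(SSZ, add(add(SSZ, SZ), SSZ)))
  →2  S(S(add(SZ, add(add(SSZ, SZ), SSZ))))
  →3  S(S(S(add(Z, add(add(SSZ, SZ), SSZ)))))
  →4  S(S(S(add(add(SSZ, SZ), SSZ))))
  →5  S(S(S(add(S(add(SZ, SZ)), SSZ))))
  →6  S(S(S(S(add(add(SZ, SZ), SSZ)))))
  →7  S(S(S(S(add(S(add(Z, SZ)), SSZ)))))
  →8  S(S(S(S(S(add(add(Z, SZ), SSZ))))))
  →9  S(S(S(S(S(add(SZ, SSZ))))))
  →10  S(S(S(S(S(S(add(Z, SSZ)))))))
  →11  S^8(Z)

Answer: DIFFERENT — A ⇓ S^7(Z), B ⇓ S^8(Z)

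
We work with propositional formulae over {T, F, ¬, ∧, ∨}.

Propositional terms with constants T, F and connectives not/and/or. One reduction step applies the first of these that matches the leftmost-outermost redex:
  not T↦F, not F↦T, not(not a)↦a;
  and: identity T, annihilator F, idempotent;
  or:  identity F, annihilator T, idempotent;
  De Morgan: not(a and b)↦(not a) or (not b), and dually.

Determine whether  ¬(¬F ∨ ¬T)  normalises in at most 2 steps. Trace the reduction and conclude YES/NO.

Answer: NO — after 2 steps the term is F ∧ ¬¬T, not yet normal

Reduction:
  start: ¬(¬F ∨ ¬T)
  [1] ¬¬F ∧ ¬¬T
  [2] F ∧ ¬¬T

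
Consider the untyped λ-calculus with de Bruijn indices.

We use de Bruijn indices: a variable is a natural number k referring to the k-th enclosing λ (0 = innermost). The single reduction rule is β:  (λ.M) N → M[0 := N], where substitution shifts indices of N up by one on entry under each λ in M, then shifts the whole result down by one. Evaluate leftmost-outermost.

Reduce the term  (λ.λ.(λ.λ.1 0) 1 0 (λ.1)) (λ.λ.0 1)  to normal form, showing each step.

  start: (λ.λ.(λ.λ.1 0) 1 0 (λ.1)) (λ.λ.0 1)
  step 1: λ.(λ.λ.1 0) (λ.λ.0 1) 0 (λ.1)
  step 2: λ.(λ.(λ.λ.0 1) 0) 0 (λ.1)
  step 3: λ.(λ.λ.0 1) 0 (λ.1)
  step 4: λ.(λ.0 1) (λ.1)
  step 5: λ.(λ.1) 0
  step 6: λ.0

Answer: normal form = λ.0  (in 6 steps)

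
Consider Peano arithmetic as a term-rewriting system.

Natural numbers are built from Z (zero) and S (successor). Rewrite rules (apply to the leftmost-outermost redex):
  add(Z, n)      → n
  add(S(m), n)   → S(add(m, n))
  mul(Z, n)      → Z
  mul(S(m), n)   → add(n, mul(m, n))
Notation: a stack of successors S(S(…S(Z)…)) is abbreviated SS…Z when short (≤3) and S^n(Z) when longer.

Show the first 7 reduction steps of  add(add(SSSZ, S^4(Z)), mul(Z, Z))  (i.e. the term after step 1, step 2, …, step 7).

Answer: after 7 steps: S(S(S(add(S^4(Z), mul(Z, Z)))))

Derivation:
  start: add(add(SSSZ, S^4(Z)), mul(Z, Z))
  →1  add(S(add(SSZ, S^4(Z))), mul(Z, Z))
  →2  S(add(add(SSZ, S^4(Z)), mul(Z, Z)))
  →3  S(add(S(add(SZ, S^4(Z))), mul(Z, Z)))
  →4  S(S(add(add(SZ, S^4(Z)), mul(Z, Z))))
  →5  S(S(add(S(add(Z, S^4(Z))), mul(Z, Z))))
  →6  S(S(S(add(add(Z, S^4(Z)), mul(Z, Z)))))
  →7  S(S(S(add(S^4(Z), mul(Z, Z)))))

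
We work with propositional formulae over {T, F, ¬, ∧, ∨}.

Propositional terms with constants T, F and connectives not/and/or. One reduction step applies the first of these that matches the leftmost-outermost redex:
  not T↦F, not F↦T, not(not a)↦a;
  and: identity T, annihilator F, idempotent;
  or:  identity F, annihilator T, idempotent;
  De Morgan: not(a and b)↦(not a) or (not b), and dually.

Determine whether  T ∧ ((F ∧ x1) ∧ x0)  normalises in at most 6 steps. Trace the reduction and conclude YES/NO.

  start: T ∧ ((F ∧ x1) ∧ x0)
  [1] (F ∧ x1) ∧ x0
  [2] F ∧ x0
  [3] F

Answer: YES — reaches normal form F in 3 ≤ 6 steps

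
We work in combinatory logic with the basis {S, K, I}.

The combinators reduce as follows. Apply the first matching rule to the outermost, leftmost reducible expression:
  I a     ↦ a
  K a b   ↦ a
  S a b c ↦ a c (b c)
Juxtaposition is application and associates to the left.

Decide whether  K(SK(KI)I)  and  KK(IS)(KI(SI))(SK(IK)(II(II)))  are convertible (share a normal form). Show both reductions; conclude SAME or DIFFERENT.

Term A:
  start: K(SK(KI)I)
  [1] K(KI(KII))
  [2] KI

Term B:
  start: KK(IS)(KI(SI))(SK(IK)(II(II)))
  [1] K(KI(SI))(SK(IK)(II(II)))
  [2] KI(SI)
  [3] I

Answer: DIFFERENT — A ⇓ KI, B ⇓ I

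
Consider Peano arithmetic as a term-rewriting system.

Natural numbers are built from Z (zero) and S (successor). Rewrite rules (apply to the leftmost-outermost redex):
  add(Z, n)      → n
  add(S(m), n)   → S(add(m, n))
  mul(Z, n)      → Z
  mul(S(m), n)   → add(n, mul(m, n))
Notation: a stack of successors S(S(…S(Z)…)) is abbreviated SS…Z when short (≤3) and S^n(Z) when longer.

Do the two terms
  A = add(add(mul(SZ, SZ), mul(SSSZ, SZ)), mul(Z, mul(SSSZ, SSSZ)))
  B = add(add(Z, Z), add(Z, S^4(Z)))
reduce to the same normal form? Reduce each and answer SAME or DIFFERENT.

Term A:
  start: add(add(mul(SZ, SZ), mul(SSSZ, SZ)), mul(Z, mul(SSSZ, SSSZ)))
  step 1: add(add(add(SZ, mul(Z, SZ)), mul(SSSZ, SZ)), mul(Z, mul(SSSZ, SSSZ)))
  step 2: add(add(S(add(Z, mul(Z, SZ))), mul(SSSZ, SZ)), mul(Z, mul(SSSZ, SSSZ)))
  step 3: add(S(add(add(Z, mul(Z, SZ)), mul(SSSZ, SZ))), mul(Z, mul(SSSZ, SSSZ)))
  step 4: S(add(add(add(Z, mul(Z, SZ)), mul(SSSZ, SZ)), mul(Z, mul(SSSZ, SSSZ))))
  step 5: S(add(add(mul(Z, SZ), mul(SSSZ, SZ)), mul(Z, mul(SSSZ, SSSZ))))
  step 6: S(add(add(Z, mul(SSSZ, SZ)), mul(Z, mul(SSSZ, SSSZ))))
  step 7: S(add(mul(SSSZ, SZ), mul(Z, mul(SSSZ, SSSZ))))
  step 8: S(add(add(SZ, mul(SSZ, SZ)), mul(Z, mul(SSSZ, SSSZ))))
  step 9: S(add(S(add(Z, mul(SSZ, SZ))), mul(Z, mul(SSSZ, SSSZ))))
  step 10: S(S(add(add(Z, mul(SSZ, SZ)), mul(Z, mul(SSSZ, SSSZ)))))
  step 11: S(S(add(mul(SSZ, SZ), mul(Z, mul(SSSZ, SSSZ)))))
  step 12: S(S(add(add(SZ, mul(SZ, SZ)), mul(Z, mul(SSSZ, SSSZ)))))
  step 13: S(S(add(S(add(Z, mul(SZ, SZ))), mul(Z, mul(SSSZ, SSSZ)))))
  step 14: S(S(S(add(add(Z, mul(SZ, SZ)), mul(Z, mul(SSSZ, SSSZ))))))
  step 15: S(S(S(add(mul(SZ, SZ), mul(Z, mul(SSSZ, SSSZ))))))
  step 16: S(S(S(add(add(SZ, mul(Z, SZ)), mul(Z, mul(SSSZ, SSSZ))))))
  step 17: S(S(S(add(S(add(Z, mul(Z, SZ))), mul(Z, mul(SSSZ, SSSZ))))))
  step 18: S(S(S(S(add(add(Z, mul(Z, SZ)), mul(Z, mul(SSSZ, SSSZ)))))))
  step 19: S(S(S(S(add(mul(Z, SZ), mul(Z, mul(SSSZ, SSSZ)))))))
  step 20: S(S(S(S(add(Z, mul(Z, mul(SSSZ, SSSZ)))))))
  step 21: S(S(S(S(mul(Z, mul(SSSZ, SSSZ))))))
  step 22: S^4(Z)

Term B:
  start: add(add(Z, Z), add(Z, S^4(Z)))
  step 1: add(Z, add(Z, S^4(Z)))
  step 2: add(Z, S^4(Z))
  step 3: S^4(Z)

Answer: SAME — A ⇓ S^4(Z), B ⇓ S^4(Z)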